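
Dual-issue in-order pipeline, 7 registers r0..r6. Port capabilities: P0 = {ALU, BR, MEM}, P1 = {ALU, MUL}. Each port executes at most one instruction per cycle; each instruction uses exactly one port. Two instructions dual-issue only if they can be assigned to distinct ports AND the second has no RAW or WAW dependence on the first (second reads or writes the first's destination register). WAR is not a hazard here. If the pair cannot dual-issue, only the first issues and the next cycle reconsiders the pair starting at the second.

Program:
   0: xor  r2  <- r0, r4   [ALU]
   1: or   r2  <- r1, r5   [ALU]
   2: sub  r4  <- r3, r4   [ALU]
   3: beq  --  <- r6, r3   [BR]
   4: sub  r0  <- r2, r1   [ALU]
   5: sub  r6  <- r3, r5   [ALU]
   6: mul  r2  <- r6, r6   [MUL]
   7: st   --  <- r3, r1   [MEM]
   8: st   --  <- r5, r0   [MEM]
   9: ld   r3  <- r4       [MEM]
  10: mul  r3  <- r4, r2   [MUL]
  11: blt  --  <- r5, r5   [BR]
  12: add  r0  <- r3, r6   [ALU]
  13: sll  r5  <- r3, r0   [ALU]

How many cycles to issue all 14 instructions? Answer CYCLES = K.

CYCLES = 10

0. xor.ALU @i0  | WAW r2
1. or.ALU;sub.ALU @i1&i2  | 2-wide
2. beq.BR;sub.ALU @i3&i4  | 2-wide
3. sub.ALU @i5  | RAW r6
4. mul.MUL;st.MEM @i6&i7  | 2-wide
5. st.MEM @i8  | no-port MEM/MEM
6. ld.MEM @i9  | WAW r3
7. mul.MUL;blt.BR @i10&i11  | 2-wide
8. add.ALU @i12  | RAW r0
9. sll.ALU @i13  | tail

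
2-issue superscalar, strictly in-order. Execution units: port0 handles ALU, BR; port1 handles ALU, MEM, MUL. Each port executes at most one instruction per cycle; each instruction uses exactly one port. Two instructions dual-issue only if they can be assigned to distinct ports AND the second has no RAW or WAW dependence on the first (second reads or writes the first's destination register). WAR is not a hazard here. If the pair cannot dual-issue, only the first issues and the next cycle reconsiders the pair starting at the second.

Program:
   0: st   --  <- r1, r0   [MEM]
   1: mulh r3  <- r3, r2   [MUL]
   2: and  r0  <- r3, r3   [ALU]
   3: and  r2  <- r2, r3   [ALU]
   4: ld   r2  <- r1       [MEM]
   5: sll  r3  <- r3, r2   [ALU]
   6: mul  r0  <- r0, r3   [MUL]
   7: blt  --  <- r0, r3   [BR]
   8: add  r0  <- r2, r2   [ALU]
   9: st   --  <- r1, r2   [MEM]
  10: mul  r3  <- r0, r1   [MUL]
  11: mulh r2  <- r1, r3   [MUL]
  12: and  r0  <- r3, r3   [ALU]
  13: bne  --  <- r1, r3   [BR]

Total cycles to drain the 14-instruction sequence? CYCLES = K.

#0 head=0: st.MEM i0 no-port MEM/MUL
#1 head=1: mulh.MUL i1 RAW r3
#2 head=2: and.ALU and.ALU i2+i3 pair
#3 head=4: ld.MEM i4 RAW r2
#4 head=5: sll.ALU i5 RAW r3
#5 head=6: mul.MUL i6 RAW r0
#6 head=7: blt.BR add.ALU i7+i8 pair
#7 head=9: st.MEM i9 no-port MEM/MUL
#8 head=10: mul.MUL i10 no-port MUL/MUL
#9 head=11: mulh.MUL and.ALU i11+i12 pair
#10 head=13: bne.BR i13 tail

CYCLES = 11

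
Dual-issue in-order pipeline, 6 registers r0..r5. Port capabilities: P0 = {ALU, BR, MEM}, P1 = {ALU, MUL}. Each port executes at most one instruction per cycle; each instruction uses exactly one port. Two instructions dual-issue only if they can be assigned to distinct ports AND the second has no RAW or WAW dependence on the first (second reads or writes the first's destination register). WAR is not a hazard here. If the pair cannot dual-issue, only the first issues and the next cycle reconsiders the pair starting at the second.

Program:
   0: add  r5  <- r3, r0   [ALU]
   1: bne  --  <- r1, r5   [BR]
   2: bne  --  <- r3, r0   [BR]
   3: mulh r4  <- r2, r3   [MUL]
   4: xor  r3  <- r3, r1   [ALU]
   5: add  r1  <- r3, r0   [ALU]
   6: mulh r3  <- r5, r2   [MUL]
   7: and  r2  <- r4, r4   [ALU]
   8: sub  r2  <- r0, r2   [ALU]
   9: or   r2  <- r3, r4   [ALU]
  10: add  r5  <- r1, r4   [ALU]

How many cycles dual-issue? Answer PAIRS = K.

  cy0 -> i0 (add) RAW r5
  cy1 -> i1 (bne) no-port BR/BR
  cy2 -> i2/i3 (bne mulh) 2-wide
  cy3 -> i4 (xor) RAW r3
  cy4 -> i5/i6 (add mulh) 2-wide
  cy5 -> i7 (and) RAW+WAW r2
  cy6 -> i8 (sub) WAW r2
  cy7 -> i9/i10 (or add) 2-wide

PAIRS = 3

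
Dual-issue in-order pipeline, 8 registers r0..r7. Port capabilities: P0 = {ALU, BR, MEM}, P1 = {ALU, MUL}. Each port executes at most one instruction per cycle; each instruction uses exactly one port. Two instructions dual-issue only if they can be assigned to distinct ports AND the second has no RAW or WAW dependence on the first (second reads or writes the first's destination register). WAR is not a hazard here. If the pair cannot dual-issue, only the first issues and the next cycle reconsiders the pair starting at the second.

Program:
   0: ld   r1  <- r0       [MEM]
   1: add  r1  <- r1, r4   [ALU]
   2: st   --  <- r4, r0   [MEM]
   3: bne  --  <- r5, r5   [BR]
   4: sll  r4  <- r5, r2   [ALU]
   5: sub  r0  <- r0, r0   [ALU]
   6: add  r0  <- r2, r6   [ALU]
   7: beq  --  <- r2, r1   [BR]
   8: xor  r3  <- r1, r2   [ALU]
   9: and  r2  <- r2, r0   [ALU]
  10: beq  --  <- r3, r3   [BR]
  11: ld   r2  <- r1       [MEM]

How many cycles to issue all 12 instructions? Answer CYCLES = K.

CYCLES = 8

t=0 i0:ld ; RAW+WAW r1
t=1 i1+i2:add+st ; 2-wide
t=2 i3+i4:bne+sll ; 2-wide
t=3 i5:sub ; WAW r0
t=4 i6+i7:add+beq ; 2-wide
t=5 i8+i9:xor+and ; 2-wide
t=6 i10:beq ; no-port BR/MEM
t=7 i11:ld ; tail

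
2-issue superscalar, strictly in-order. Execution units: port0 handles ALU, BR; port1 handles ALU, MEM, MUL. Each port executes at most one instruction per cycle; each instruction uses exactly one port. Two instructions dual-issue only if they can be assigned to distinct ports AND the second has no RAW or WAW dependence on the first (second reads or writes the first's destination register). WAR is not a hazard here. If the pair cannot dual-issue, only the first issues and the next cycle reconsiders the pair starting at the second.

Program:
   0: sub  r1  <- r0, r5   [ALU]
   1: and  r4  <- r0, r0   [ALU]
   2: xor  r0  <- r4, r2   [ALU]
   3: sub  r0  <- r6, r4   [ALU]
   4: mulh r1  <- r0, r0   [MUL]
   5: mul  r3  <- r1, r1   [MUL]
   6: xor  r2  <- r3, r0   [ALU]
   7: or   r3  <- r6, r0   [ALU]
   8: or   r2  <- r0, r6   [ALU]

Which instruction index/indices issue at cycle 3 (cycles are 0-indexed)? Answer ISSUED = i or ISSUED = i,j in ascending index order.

  cy0 -> i0,i1 (sub.ALU/and.ALU) 2-wide
  cy1 -> i2 (xor.ALU) WAW r0
  cy2 -> i3 (sub.ALU) RAW r0
  cy3 -> i4 (mulh.MUL) no-port MUL/MUL
  cy4 -> i5 (mul.MUL) RAW r3
  cy5 -> i6,i7 (xor.ALU/or.ALU) 2-wide
  cy6 -> i8 (or.ALU) tail

ISSUED = 4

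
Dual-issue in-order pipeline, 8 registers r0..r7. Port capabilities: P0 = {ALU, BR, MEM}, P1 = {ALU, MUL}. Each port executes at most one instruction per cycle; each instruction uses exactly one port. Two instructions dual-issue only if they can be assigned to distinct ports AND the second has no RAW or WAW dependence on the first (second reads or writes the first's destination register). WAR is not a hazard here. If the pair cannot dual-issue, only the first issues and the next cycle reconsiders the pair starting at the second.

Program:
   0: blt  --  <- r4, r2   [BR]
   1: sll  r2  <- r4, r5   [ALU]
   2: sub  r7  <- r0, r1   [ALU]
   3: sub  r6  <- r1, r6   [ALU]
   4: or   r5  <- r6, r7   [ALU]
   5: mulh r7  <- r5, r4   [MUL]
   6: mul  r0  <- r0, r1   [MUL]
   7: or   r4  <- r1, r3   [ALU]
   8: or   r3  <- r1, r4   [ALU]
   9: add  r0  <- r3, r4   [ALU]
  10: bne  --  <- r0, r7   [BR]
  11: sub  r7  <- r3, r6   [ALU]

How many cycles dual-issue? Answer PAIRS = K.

  cy0 -> i0/i1 (blt sll) 2-wide
  cy1 -> i2/i3 (sub sub) 2-wide
  cy2 -> i4 (or) RAW r5
  cy3 -> i5 (mulh) no-port MUL/MUL
  cy4 -> i6/i7 (mul or) 2-wide
  cy5 -> i8 (or) RAW r3
  cy6 -> i9 (add) RAW r0
  cy7 -> i10/i11 (bne sub) 2-wide

PAIRS = 4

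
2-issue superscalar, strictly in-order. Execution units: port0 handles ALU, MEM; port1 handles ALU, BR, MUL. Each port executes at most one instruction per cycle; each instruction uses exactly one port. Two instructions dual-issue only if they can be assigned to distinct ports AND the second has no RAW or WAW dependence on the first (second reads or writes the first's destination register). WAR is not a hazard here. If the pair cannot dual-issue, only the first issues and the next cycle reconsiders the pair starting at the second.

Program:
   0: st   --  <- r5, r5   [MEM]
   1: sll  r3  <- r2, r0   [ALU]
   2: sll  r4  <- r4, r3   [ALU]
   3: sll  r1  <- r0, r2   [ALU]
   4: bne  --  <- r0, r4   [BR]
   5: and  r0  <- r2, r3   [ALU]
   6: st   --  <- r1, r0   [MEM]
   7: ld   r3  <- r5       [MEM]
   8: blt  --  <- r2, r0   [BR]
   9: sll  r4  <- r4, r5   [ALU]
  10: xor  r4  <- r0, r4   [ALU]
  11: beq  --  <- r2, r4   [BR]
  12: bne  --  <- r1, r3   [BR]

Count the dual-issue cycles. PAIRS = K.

[0] i0,i1  st;sll  -- dual
[1] i2,i3  sll;sll  -- dual
[2] i4,i5  bne;and  -- dual
[3] i6  st  -- no-port MEM/MEM
[4] i7,i8  ld;blt  -- dual
[5] i9  sll  -- RAW+WAW r4
[6] i10  xor  -- RAW r4
[7] i11  beq  -- no-port BR/BR
[8] i12  bne  -- tail

PAIRS = 4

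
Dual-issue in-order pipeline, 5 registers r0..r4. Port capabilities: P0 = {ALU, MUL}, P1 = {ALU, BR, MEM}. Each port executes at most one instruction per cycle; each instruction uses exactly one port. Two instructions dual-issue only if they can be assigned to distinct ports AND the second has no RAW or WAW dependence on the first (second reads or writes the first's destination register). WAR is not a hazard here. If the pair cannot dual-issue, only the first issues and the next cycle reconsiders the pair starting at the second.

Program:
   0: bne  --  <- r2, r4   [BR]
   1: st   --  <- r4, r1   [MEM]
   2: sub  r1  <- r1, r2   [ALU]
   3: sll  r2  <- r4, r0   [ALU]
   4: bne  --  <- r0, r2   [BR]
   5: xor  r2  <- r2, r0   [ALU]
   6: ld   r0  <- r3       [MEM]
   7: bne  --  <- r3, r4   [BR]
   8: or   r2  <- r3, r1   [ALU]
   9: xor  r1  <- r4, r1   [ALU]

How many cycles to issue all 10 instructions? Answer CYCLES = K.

CYCLES = 7

[0] i0  bne  -- no-port BR/MEM
[1] i1&i2  st+sub  -- pair
[2] i3  sll  -- RAW r2
[3] i4&i5  bne+xor  -- pair
[4] i6  ld  -- no-port MEM/BR
[5] i7&i8  bne+or  -- pair
[6] i9  xor  -- tail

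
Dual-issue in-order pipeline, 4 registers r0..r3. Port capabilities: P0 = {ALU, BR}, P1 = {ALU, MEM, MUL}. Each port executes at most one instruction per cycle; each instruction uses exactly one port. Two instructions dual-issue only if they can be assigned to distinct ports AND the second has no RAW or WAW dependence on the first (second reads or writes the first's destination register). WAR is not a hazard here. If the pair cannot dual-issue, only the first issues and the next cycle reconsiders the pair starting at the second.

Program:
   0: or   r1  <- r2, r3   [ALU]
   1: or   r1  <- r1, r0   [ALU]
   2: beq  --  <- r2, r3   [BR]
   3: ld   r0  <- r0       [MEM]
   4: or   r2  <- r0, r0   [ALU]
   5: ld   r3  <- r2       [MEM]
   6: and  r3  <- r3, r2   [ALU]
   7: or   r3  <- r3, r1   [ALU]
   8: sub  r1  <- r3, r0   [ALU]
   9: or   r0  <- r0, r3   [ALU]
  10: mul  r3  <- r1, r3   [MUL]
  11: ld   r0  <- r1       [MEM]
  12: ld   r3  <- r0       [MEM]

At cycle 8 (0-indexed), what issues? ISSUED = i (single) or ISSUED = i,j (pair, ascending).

ISSUED = 10

0. or.ALU @i0  | RAW+WAW r1
1. or.ALU;beq.BR @i1/i2  | 2-wide
2. ld.MEM @i3  | RAW r0
3. or.ALU @i4  | RAW r2
4. ld.MEM @i5  | RAW+WAW r3
5. and.ALU @i6  | RAW+WAW r3
6. or.ALU @i7  | RAW r3
7. sub.ALU;or.ALU @i8/i9  | 2-wide
8. mul.MUL @i10  | no-port MUL/MEM
9. ld.MEM @i11  | no-port MEM/MEM
10. ld.MEM @i12  | tail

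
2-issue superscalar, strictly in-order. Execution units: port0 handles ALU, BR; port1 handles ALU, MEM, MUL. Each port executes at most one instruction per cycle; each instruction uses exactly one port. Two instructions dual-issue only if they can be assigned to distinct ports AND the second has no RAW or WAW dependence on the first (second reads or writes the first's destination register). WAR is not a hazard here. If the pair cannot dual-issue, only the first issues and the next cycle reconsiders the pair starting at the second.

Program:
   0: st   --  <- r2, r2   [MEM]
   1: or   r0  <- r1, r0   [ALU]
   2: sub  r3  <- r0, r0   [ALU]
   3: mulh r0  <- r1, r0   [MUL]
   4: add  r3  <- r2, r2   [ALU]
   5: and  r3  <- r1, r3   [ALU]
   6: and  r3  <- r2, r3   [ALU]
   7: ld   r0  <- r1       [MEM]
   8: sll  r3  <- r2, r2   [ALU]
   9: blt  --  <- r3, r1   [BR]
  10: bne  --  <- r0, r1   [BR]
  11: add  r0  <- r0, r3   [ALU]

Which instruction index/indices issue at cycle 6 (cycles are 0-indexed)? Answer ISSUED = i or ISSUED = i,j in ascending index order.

t=0 i0&i1:st.MEM/or.ALU ; dual
t=1 i2&i3:sub.ALU/mulh.MUL ; dual
t=2 i4:add.ALU ; RAW+WAW r3
t=3 i5:and.ALU ; RAW+WAW r3
t=4 i6&i7:and.ALU/ld.MEM ; dual
t=5 i8:sll.ALU ; RAW r3
t=6 i9:blt.BR ; no-port BR/BR
t=7 i10&i11:bne.BR/add.ALU ; dual

ISSUED = 9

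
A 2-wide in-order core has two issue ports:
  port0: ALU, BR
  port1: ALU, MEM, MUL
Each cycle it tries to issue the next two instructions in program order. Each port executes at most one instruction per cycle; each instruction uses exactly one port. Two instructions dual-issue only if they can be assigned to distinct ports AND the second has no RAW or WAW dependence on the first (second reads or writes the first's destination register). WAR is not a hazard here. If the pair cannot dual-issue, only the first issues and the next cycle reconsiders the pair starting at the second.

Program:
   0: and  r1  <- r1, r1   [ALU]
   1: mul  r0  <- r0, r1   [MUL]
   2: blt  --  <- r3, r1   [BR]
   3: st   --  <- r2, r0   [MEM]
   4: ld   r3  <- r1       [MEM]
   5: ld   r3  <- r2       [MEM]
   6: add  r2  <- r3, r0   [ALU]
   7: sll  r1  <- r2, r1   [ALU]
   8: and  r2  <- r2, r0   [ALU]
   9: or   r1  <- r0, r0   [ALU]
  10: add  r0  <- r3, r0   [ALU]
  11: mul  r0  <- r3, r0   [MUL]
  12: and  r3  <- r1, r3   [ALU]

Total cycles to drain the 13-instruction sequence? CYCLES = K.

c0: i0 and  RAW r1
c1: i1&i2 mul blt  dual
c2: i3 st  no-port MEM/MEM
c3: i4 ld  no-port MEM/MEM
c4: i5 ld  RAW r3
c5: i6 add  RAW r2
c6: i7&i8 sll and  dual
c7: i9&i10 or add  dual
c8: i11&i12 mul and  dual

CYCLES = 9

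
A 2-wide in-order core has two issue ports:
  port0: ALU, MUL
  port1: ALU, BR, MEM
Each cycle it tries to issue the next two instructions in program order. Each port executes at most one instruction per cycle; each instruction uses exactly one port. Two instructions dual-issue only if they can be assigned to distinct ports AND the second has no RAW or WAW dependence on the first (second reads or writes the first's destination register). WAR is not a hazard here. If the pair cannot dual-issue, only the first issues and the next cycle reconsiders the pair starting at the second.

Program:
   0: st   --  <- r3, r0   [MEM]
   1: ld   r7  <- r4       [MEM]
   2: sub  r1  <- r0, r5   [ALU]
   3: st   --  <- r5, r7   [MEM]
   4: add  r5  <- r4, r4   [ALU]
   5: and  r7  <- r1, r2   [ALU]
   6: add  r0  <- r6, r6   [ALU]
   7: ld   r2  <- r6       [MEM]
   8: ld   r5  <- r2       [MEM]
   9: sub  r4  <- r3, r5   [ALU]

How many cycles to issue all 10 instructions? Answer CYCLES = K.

CYCLES = 7

0. st.MEM @i0  | no-port MEM/MEM
1. ld.MEM/sub.ALU @i1/i2  | pair
2. st.MEM/add.ALU @i3/i4  | pair
3. and.ALU/add.ALU @i5/i6  | pair
4. ld.MEM @i7  | no-port MEM/MEM
5. ld.MEM @i8  | RAW r5
6. sub.ALU @i9  | tail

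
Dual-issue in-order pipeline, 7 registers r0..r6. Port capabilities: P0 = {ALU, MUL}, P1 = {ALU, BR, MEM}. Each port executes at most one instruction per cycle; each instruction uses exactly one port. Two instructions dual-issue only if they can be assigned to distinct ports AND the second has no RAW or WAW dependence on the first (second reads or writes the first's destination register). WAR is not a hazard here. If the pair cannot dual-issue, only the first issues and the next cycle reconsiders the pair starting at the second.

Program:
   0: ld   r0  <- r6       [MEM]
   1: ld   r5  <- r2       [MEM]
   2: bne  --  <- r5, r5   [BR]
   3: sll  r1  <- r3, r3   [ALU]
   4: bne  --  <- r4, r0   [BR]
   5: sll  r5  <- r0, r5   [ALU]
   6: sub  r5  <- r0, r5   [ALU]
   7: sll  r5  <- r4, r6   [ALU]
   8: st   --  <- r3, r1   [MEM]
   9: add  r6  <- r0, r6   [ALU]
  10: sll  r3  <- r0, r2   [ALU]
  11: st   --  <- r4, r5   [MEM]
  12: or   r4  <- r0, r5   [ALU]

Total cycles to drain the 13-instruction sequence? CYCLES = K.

#0 head=0: ld.MEM i0 no-port MEM/MEM
#1 head=1: ld.MEM i1 no-port MEM/BR
#2 head=2: bne.BR/sll.ALU i2+i3 pair
#3 head=4: bne.BR/sll.ALU i4+i5 pair
#4 head=6: sub.ALU i6 WAW r5
#5 head=7: sll.ALU/st.MEM i7+i8 pair
#6 head=9: add.ALU/sll.ALU i9+i10 pair
#7 head=11: st.MEM/or.ALU i11+i12 pair

CYCLES = 8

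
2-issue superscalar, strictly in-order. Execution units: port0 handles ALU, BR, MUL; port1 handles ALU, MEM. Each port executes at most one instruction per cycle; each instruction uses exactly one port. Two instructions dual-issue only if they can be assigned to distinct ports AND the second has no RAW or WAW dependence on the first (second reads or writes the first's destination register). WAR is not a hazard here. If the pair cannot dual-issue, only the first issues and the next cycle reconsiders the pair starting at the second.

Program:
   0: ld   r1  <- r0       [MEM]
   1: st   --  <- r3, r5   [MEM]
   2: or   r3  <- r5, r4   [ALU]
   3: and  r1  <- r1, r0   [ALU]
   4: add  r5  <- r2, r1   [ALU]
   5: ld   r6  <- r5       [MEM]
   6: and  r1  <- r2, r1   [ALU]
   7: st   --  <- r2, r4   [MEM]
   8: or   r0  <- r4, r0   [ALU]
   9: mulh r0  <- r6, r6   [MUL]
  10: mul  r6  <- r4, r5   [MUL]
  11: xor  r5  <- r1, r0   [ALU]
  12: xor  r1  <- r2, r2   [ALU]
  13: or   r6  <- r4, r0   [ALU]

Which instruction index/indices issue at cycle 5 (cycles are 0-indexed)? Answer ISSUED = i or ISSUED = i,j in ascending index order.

0. ld.MEM @i0  | no-port MEM/MEM
1. st.MEM;or.ALU @i1+i2  | dual
2. and.ALU @i3  | RAW r1
3. add.ALU @i4  | RAW r5
4. ld.MEM;and.ALU @i5+i6  | dual
5. st.MEM;or.ALU @i7+i8  | dual
6. mulh.MUL @i9  | no-port MUL/MUL
7. mul.MUL;xor.ALU @i10+i11  | dual
8. xor.ALU;or.ALU @i12+i13  | dual

ISSUED = 7,8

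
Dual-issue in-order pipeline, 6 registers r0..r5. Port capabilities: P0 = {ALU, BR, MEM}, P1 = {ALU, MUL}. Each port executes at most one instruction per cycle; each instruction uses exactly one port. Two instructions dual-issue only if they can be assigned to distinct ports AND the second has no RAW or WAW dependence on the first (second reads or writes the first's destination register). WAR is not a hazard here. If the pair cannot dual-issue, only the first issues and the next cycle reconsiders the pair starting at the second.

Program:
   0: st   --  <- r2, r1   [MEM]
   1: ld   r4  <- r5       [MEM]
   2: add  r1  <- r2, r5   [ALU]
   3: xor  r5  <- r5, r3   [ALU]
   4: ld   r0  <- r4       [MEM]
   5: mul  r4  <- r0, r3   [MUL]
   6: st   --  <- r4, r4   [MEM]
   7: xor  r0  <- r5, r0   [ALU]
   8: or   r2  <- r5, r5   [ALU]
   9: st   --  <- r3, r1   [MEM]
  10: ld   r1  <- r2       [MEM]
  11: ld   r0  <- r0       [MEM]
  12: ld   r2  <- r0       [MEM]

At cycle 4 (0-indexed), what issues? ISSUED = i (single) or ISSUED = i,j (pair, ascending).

ISSUED = 6,7

  cy0 -> i0 (st) no-port MEM/MEM
  cy1 -> i1,i2 (ld add) 2-wide
  cy2 -> i3,i4 (xor ld) 2-wide
  cy3 -> i5 (mul) RAW r4
  cy4 -> i6,i7 (st xor) 2-wide
  cy5 -> i8,i9 (or st) 2-wide
  cy6 -> i10 (ld) no-port MEM/MEM
  cy7 -> i11 (ld) no-port MEM/MEM
  cy8 -> i12 (ld) tail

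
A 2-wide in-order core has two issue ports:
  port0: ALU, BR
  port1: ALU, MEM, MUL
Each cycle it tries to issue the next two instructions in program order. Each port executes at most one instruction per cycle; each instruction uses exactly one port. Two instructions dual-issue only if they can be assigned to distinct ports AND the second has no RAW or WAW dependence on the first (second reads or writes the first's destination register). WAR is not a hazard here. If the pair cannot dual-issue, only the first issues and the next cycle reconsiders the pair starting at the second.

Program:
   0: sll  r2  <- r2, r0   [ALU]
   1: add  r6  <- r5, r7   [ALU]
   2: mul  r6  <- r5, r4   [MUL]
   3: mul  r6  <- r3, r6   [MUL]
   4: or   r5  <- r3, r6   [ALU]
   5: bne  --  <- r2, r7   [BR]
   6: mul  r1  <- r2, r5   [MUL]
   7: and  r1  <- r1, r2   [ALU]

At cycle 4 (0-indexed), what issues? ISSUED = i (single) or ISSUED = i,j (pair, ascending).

c0: i0+i1 sll.ALU/add.ALU  pair
c1: i2 mul.MUL  no-port MUL/MUL
c2: i3 mul.MUL  RAW r6
c3: i4+i5 or.ALU/bne.BR  pair
c4: i6 mul.MUL  RAW+WAW r1
c5: i7 and.ALU  tail

ISSUED = 6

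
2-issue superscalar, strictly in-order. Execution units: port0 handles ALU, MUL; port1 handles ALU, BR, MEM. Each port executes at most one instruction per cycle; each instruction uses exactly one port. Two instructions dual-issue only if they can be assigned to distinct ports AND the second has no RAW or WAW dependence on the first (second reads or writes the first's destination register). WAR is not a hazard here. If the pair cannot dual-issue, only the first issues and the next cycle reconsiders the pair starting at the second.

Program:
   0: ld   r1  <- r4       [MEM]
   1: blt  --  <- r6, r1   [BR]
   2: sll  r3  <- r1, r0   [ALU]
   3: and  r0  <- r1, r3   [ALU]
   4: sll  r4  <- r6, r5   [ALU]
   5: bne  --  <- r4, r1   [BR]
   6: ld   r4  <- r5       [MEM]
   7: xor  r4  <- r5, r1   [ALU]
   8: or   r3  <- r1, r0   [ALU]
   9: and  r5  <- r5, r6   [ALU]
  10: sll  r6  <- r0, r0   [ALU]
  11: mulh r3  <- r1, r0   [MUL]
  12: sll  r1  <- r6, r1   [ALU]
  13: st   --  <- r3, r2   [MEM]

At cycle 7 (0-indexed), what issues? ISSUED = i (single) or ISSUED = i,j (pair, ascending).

c0: i0 ld  no-port MEM/BR
c1: i1+i2 blt;sll  pair
c2: i3+i4 and;sll  pair
c3: i5 bne  no-port BR/MEM
c4: i6 ld  WAW r4
c5: i7+i8 xor;or  pair
c6: i9+i10 and;sll  pair
c7: i11+i12 mulh;sll  pair
c8: i13 st  tail

ISSUED = 11,12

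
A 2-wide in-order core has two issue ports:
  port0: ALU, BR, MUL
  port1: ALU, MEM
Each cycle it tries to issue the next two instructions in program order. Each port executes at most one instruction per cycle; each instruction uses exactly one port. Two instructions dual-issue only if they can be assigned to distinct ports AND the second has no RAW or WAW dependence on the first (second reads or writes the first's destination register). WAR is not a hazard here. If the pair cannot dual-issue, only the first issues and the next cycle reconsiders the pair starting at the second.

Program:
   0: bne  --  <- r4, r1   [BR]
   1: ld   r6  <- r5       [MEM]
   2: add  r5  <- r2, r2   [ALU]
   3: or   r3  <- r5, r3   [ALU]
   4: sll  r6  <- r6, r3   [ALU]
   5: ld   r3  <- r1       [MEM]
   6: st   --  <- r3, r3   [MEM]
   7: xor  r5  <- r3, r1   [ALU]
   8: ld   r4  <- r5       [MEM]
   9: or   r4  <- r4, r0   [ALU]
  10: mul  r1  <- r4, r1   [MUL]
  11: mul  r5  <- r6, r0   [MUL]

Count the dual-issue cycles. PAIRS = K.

c0: i0/i1 bne.BR;ld.MEM  dual
c1: i2 add.ALU  RAW r5
c2: i3 or.ALU  RAW r3
c3: i4/i5 sll.ALU;ld.MEM  dual
c4: i6/i7 st.MEM;xor.ALU  dual
c5: i8 ld.MEM  RAW+WAW r4
c6: i9 or.ALU  RAW r4
c7: i10 mul.MUL  no-port MUL/MUL
c8: i11 mul.MUL  tail

PAIRS = 3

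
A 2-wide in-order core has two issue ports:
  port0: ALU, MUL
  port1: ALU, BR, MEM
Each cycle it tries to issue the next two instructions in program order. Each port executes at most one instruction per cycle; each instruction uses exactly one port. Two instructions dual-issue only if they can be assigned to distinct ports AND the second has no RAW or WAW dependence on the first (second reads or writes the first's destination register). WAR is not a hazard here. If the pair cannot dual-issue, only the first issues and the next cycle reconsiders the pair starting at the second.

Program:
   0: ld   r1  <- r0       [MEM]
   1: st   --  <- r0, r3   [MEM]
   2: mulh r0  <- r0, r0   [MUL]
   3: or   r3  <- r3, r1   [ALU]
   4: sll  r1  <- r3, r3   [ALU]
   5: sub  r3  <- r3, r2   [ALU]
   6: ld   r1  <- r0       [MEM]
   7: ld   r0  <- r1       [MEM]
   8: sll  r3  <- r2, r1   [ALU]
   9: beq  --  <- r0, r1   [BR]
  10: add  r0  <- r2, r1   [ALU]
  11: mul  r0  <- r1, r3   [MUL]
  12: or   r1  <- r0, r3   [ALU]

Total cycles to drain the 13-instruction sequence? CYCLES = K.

[0] i0  ld.MEM  -- no-port MEM/MEM
[1] i1&i2  st.MEM/mulh.MUL  -- 2-wide
[2] i3  or.ALU  -- RAW r3
[3] i4&i5  sll.ALU/sub.ALU  -- 2-wide
[4] i6  ld.MEM  -- no-port MEM/MEM
[5] i7&i8  ld.MEM/sll.ALU  -- 2-wide
[6] i9&i10  beq.BR/add.ALU  -- 2-wide
[7] i11  mul.MUL  -- RAW r0
[8] i12  or.ALU  -- tail

CYCLES = 9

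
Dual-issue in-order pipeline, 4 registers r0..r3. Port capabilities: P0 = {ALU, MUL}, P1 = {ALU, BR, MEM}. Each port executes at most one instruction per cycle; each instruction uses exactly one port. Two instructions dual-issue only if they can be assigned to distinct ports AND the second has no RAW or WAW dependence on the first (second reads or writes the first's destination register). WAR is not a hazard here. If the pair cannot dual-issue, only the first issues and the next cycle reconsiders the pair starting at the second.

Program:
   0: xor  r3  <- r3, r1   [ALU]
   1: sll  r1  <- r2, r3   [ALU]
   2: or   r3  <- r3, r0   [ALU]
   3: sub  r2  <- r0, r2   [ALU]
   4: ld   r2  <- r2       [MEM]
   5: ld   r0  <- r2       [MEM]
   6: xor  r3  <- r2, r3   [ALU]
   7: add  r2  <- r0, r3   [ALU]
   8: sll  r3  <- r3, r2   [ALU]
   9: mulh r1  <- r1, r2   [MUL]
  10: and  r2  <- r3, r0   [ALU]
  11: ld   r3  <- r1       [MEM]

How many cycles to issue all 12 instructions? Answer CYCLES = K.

[0] i0  xor  -- RAW r3
[1] i1&i2  sll or  -- pair
[2] i3  sub  -- RAW+WAW r2
[3] i4  ld  -- no-port MEM/MEM
[4] i5&i6  ld xor  -- pair
[5] i7  add  -- RAW r2
[6] i8&i9  sll mulh  -- pair
[7] i10&i11  and ld  -- pair

CYCLES = 8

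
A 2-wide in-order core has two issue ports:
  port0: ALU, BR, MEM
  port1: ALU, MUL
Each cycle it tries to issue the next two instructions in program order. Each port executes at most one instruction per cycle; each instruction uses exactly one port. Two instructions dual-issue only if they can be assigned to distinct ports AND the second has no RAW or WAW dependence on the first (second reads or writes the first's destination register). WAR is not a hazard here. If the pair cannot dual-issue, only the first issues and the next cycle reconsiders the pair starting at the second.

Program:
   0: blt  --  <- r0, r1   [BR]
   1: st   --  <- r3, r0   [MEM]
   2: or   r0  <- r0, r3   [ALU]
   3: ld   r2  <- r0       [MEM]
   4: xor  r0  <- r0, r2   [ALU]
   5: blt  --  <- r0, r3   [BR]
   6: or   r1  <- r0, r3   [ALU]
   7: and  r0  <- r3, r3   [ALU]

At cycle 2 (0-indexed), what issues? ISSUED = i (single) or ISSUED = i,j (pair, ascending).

t=0 i0:blt.BR ; no-port BR/MEM
t=1 i1+i2:st.MEM or.ALU ; 2-wide
t=2 i3:ld.MEM ; RAW r2
t=3 i4:xor.ALU ; RAW r0
t=4 i5+i6:blt.BR or.ALU ; 2-wide
t=5 i7:and.ALU ; tail

ISSUED = 3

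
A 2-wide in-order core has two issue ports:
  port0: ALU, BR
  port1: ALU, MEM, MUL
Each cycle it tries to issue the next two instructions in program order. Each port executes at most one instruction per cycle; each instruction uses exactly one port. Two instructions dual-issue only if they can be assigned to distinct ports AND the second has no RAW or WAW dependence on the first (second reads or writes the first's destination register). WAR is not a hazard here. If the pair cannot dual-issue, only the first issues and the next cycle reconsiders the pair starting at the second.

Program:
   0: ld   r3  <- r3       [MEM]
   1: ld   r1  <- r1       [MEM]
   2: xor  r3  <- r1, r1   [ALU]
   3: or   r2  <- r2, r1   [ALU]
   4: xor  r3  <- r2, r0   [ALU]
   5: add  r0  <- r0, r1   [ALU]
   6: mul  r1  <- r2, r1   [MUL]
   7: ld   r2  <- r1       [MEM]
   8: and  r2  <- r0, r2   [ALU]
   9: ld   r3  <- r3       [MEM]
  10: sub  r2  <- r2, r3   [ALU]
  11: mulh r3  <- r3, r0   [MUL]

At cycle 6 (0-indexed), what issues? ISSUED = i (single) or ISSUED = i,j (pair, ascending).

c0: i0 ld  no-port MEM/MEM
c1: i1 ld  RAW r1
c2: i2,i3 xor;or  dual
c3: i4,i5 xor;add  dual
c4: i6 mul  no-port MUL/MEM
c5: i7 ld  RAW+WAW r2
c6: i8,i9 and;ld  dual
c7: i10,i11 sub;mulh  dual

ISSUED = 8,9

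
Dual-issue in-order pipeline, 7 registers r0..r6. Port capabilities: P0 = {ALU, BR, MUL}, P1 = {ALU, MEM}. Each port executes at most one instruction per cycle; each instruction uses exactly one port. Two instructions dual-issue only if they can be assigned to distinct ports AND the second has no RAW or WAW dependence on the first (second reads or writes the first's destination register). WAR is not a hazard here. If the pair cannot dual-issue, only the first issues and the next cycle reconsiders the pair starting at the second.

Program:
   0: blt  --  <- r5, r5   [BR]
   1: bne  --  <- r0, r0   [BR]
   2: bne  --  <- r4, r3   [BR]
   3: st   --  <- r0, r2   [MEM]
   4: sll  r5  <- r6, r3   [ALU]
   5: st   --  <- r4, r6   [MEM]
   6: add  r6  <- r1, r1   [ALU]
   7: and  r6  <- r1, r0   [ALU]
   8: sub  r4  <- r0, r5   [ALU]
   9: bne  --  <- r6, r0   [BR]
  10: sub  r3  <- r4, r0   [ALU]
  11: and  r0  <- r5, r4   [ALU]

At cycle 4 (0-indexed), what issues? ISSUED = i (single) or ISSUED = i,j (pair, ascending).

#0 head=0: blt.BR i0 no-port BR/BR
#1 head=1: bne.BR i1 no-port BR/BR
#2 head=2: bne.BR st.MEM i2&i3 pair
#3 head=4: sll.ALU st.MEM i4&i5 pair
#4 head=6: add.ALU i6 WAW r6
#5 head=7: and.ALU sub.ALU i7&i8 pair
#6 head=9: bne.BR sub.ALU i9&i10 pair
#7 head=11: and.ALU i11 tail

ISSUED = 6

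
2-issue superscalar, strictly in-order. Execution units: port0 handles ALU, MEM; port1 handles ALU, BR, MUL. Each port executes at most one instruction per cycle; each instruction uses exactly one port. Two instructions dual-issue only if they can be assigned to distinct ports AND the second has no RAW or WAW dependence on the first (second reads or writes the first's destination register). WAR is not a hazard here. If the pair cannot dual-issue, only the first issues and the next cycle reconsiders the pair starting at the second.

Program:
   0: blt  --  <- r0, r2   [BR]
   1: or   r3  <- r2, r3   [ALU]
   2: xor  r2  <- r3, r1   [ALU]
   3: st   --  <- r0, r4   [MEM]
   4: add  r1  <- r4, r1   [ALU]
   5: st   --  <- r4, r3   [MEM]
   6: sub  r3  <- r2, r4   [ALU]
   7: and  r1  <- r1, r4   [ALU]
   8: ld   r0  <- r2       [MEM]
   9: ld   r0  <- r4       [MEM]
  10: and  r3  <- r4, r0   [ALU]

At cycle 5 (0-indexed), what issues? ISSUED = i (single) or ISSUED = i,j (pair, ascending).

ISSUED = 9

#0 head=0: blt or i0/i1 2-wide
#1 head=2: xor st i2/i3 2-wide
#2 head=4: add st i4/i5 2-wide
#3 head=6: sub and i6/i7 2-wide
#4 head=8: ld i8 no-port MEM/MEM
#5 head=9: ld i9 RAW r0
#6 head=10: and i10 tail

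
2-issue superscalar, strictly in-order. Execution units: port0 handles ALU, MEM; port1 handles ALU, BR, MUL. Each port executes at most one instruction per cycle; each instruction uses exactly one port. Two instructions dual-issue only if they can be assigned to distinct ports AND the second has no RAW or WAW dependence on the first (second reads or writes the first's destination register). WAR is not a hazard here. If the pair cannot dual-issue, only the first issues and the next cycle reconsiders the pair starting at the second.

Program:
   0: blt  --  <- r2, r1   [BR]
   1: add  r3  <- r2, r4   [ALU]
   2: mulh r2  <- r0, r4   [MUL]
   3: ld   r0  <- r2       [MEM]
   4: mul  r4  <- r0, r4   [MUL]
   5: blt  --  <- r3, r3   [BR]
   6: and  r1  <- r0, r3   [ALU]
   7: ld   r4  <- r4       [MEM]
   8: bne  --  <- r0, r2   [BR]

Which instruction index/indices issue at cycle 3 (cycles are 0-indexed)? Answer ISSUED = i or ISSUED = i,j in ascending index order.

ISSUED = 4

t=0 i0/i1:blt/add ; 2-wide
t=1 i2:mulh ; RAW r2
t=2 i3:ld ; RAW r0
t=3 i4:mul ; no-port MUL/BR
t=4 i5/i6:blt/and ; 2-wide
t=5 i7/i8:ld/bne ; 2-wide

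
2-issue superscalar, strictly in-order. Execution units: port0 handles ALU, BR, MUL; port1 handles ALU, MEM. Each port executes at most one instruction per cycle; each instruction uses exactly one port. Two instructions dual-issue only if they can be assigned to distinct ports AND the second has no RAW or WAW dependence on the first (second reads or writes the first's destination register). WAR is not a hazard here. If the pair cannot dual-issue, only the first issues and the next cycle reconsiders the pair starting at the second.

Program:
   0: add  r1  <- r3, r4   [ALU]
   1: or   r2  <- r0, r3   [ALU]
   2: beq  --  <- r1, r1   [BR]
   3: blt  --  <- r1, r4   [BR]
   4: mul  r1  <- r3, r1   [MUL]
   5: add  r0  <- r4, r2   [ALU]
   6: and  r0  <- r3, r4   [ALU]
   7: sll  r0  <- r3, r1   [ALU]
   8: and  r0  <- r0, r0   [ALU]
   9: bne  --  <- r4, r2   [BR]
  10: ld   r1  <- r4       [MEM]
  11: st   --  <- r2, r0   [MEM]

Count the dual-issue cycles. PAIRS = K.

PAIRS = 3

#0 head=0: add;or i0&i1 2-wide
#1 head=2: beq i2 no-port BR/BR
#2 head=3: blt i3 no-port BR/MUL
#3 head=4: mul;add i4&i5 2-wide
#4 head=6: and i6 WAW r0
#5 head=7: sll i7 RAW+WAW r0
#6 head=8: and;bne i8&i9 2-wide
#7 head=10: ld i10 no-port MEM/MEM
#8 head=11: st i11 tail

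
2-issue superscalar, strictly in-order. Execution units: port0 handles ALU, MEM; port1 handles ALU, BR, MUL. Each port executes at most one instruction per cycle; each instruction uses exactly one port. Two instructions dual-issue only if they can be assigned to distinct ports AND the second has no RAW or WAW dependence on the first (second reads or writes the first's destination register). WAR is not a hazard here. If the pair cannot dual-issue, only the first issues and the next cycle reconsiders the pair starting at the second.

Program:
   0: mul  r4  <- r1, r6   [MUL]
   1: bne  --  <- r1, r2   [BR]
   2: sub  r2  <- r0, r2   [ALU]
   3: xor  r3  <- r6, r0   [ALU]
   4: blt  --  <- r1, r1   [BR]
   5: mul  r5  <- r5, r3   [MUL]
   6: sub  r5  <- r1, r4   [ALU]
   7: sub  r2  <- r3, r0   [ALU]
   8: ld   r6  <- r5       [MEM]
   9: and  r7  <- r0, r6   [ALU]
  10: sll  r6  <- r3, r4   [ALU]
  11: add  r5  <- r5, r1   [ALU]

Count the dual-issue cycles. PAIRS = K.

PAIRS = 4

c0: i0 mul  no-port MUL/BR
c1: i1/i2 bne sub  pair
c2: i3/i4 xor blt  pair
c3: i5 mul  WAW r5
c4: i6/i7 sub sub  pair
c5: i8 ld  RAW r6
c6: i9/i10 and sll  pair
c7: i11 add  tail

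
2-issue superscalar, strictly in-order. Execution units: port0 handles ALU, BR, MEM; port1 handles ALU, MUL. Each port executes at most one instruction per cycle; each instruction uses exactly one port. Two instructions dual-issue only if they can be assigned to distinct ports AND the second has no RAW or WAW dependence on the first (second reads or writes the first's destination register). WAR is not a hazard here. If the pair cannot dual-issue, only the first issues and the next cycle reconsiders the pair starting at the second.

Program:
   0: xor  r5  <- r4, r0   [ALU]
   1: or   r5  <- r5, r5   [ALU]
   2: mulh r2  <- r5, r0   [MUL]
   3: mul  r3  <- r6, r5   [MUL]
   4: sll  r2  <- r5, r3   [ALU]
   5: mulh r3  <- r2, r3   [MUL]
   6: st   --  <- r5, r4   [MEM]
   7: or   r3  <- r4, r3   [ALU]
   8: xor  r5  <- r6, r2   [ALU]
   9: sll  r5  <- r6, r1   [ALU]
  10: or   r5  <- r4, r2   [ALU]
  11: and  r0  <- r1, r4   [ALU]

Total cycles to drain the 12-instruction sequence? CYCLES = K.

CYCLES = 9

t=0 i0:xor ; RAW+WAW r5
t=1 i1:or ; RAW r5
t=2 i2:mulh ; no-port MUL/MUL
t=3 i3:mul ; RAW r3
t=4 i4:sll ; RAW r2
t=5 i5+i6:mulh+st ; 2-wide
t=6 i7+i8:or+xor ; 2-wide
t=7 i9:sll ; WAW r5
t=8 i10+i11:or+and ; 2-wide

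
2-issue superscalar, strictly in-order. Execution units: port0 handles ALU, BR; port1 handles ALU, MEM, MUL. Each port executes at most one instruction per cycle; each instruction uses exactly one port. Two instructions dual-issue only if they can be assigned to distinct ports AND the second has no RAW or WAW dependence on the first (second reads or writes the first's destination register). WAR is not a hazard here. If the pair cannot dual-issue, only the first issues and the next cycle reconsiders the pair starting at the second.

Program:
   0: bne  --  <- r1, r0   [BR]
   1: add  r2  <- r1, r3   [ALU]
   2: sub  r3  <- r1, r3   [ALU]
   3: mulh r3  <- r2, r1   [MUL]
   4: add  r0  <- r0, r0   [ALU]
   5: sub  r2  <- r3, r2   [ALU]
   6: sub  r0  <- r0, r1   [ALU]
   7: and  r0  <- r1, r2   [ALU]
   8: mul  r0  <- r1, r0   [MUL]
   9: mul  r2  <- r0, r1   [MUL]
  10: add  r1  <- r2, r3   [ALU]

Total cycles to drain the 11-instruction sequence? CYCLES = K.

CYCLES = 8

#0 head=0: bne.BR/add.ALU i0+i1 2-wide
#1 head=2: sub.ALU i2 WAW r3
#2 head=3: mulh.MUL/add.ALU i3+i4 2-wide
#3 head=5: sub.ALU/sub.ALU i5+i6 2-wide
#4 head=7: and.ALU i7 RAW+WAW r0
#5 head=8: mul.MUL i8 no-port MUL/MUL
#6 head=9: mul.MUL i9 RAW r2
#7 head=10: add.ALU i10 tail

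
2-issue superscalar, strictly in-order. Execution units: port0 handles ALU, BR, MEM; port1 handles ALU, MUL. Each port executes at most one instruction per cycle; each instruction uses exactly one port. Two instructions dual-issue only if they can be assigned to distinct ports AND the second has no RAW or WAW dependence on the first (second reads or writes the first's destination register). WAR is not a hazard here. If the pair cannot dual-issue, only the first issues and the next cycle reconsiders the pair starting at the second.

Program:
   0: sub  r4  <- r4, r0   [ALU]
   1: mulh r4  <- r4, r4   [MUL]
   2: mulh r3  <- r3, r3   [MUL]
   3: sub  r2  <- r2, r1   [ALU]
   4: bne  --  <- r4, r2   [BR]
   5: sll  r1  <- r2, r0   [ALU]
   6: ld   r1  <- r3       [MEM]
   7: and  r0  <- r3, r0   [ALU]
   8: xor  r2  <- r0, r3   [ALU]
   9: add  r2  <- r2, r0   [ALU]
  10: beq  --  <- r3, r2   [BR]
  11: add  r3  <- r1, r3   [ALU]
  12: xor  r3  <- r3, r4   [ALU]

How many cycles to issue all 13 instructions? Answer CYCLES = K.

CYCLES = 9

[0] i0  sub.ALU  -- RAW+WAW r4
[1] i1  mulh.MUL  -- no-port MUL/MUL
[2] i2/i3  mulh.MUL+sub.ALU  -- pair
[3] i4/i5  bne.BR+sll.ALU  -- pair
[4] i6/i7  ld.MEM+and.ALU  -- pair
[5] i8  xor.ALU  -- RAW+WAW r2
[6] i9  add.ALU  -- RAW r2
[7] i10/i11  beq.BR+add.ALU  -- pair
[8] i12  xor.ALU  -- tail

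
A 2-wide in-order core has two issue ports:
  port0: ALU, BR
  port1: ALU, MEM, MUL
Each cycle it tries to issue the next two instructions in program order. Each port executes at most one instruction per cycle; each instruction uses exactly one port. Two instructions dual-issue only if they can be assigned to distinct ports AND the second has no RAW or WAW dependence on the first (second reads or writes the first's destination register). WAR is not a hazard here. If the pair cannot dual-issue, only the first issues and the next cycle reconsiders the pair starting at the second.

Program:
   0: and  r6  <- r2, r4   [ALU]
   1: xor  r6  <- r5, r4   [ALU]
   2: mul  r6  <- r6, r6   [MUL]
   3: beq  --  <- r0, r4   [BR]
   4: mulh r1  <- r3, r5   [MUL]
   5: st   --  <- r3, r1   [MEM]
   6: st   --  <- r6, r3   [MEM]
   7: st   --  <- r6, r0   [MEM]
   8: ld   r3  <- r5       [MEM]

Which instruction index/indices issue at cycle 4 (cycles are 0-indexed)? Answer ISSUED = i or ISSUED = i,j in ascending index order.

ISSUED = 5

c0: i0 and  WAW r6
c1: i1 xor  RAW+WAW r6
c2: i2,i3 mul;beq  dual
c3: i4 mulh  no-port MUL/MEM
c4: i5 st  no-port MEM/MEM
c5: i6 st  no-port MEM/MEM
c6: i7 st  no-port MEM/MEM
c7: i8 ld  tail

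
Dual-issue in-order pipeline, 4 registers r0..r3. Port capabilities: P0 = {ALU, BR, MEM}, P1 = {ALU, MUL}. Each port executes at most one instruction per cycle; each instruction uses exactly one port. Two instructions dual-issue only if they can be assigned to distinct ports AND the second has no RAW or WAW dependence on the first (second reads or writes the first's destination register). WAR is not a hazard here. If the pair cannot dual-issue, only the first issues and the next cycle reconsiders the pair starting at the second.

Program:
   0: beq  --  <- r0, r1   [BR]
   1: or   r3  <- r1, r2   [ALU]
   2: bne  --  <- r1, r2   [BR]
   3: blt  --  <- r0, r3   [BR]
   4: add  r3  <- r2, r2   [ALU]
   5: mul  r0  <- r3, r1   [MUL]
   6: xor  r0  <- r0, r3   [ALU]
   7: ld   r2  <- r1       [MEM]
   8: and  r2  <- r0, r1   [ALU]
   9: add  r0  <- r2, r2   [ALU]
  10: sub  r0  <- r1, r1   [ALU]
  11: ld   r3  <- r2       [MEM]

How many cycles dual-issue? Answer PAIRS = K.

c0: i0&i1 beq+or  pair
c1: i2 bne  no-port BR/BR
c2: i3&i4 blt+add  pair
c3: i5 mul  RAW+WAW r0
c4: i6&i7 xor+ld  pair
c5: i8 and  RAW r2
c6: i9 add  WAW r0
c7: i10&i11 sub+ld  pair

PAIRS = 4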